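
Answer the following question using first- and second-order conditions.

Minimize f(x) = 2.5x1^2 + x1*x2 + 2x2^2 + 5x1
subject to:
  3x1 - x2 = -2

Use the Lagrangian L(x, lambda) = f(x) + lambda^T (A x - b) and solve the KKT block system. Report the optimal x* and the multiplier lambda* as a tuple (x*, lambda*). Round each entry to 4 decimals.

Form the Lagrangian:
  L(x, lambda) = (1/2) x^T Q x + c^T x + lambda^T (A x - b)
Stationarity (grad_x L = 0): Q x + c + A^T lambda = 0.
Primal feasibility: A x = b.

This gives the KKT block system:
  [ Q   A^T ] [ x     ]   [-c ]
  [ A    0  ] [ lambda ] = [ b ]

Solving the linear system:
  x*      = (-0.6596, 0.0213)
  lambda* = (-0.5745)
  f(x*)   = -2.2234

x* = (-0.6596, 0.0213), lambda* = (-0.5745)


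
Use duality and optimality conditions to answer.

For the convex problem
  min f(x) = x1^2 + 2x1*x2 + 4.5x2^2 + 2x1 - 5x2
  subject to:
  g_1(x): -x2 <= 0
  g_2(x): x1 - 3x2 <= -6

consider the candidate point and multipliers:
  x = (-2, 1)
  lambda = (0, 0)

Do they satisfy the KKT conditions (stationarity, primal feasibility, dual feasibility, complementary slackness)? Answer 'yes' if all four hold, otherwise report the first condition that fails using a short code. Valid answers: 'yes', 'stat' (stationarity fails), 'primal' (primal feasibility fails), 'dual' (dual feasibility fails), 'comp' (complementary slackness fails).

Gradient of f: grad f(x) = Q x + c = (0, 0)
Constraint values g_i(x) = a_i^T x - b_i:
  g_1((-2, 1)) = -1
  g_2((-2, 1)) = 1
Stationarity residual: grad f(x) + sum_i lambda_i a_i = (0, 0)
  -> stationarity OK
Primal feasibility (all g_i <= 0): FAILS
Dual feasibility (all lambda_i >= 0): OK
Complementary slackness (lambda_i * g_i(x) = 0 for all i): OK

Verdict: the first failing condition is primal_feasibility -> primal.

primal


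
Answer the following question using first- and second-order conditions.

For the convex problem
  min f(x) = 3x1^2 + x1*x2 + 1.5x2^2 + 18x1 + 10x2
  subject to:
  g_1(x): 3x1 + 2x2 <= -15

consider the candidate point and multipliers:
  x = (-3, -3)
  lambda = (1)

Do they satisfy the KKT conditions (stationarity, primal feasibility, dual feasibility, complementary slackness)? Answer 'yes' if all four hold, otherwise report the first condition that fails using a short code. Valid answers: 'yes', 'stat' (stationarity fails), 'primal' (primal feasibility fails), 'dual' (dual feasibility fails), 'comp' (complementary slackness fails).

Gradient of f: grad f(x) = Q x + c = (-3, -2)
Constraint values g_i(x) = a_i^T x - b_i:
  g_1((-3, -3)) = 0
Stationarity residual: grad f(x) + sum_i lambda_i a_i = (0, 0)
  -> stationarity OK
Primal feasibility (all g_i <= 0): OK
Dual feasibility (all lambda_i >= 0): OK
Complementary slackness (lambda_i * g_i(x) = 0 for all i): OK

Verdict: yes, KKT holds.

yes


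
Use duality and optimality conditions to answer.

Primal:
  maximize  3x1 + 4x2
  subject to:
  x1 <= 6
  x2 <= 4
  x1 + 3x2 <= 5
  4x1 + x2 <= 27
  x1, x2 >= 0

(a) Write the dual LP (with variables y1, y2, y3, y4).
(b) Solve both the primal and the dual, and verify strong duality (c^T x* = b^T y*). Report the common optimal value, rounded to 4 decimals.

The standard primal-dual pair for 'max c^T x s.t. A x <= b, x >= 0' is:
  Dual:  min b^T y  s.t.  A^T y >= c,  y >= 0.

So the dual LP is:
  minimize  6y1 + 4y2 + 5y3 + 27y4
  subject to:
    y1 + y3 + 4y4 >= 3
    y2 + 3y3 + y4 >= 4
    y1, y2, y3, y4 >= 0

Solving the primal: x* = (5, 0).
  primal value c^T x* = 15.
Solving the dual: y* = (0, 0, 3, 0).
  dual value b^T y* = 15.
Strong duality: c^T x* = b^T y*. Confirmed.

15


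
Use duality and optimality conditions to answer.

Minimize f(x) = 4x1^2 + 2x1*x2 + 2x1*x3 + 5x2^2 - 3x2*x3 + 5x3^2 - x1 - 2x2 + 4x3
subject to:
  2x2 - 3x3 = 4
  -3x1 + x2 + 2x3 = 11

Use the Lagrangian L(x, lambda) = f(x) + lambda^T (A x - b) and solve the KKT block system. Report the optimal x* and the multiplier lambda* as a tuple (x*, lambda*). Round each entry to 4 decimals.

Form the Lagrangian:
  L(x, lambda) = (1/2) x^T Q x + c^T x + lambda^T (A x - b)
Stationarity (grad_x L = 0): Q x + c + A^T lambda = 0.
Primal feasibility: A x = b.

This gives the KKT block system:
  [ Q   A^T ] [ x     ]   [-c ]
  [ A    0  ] [ lambda ] = [ b ]

Solving the linear system:
  x*      = (-2.6327, 2.4723, 0.3148)
  lambda* = (-5.5084, -5.4958)
  f(x*)   = 40.7174

x* = (-2.6327, 2.4723, 0.3148), lambda* = (-5.5084, -5.4958)


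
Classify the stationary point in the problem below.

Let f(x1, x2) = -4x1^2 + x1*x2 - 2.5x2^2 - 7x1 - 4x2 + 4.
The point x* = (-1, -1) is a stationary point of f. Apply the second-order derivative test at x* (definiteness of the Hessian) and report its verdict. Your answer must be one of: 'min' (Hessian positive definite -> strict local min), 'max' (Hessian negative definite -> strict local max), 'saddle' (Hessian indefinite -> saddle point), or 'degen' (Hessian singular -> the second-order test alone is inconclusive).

Compute the Hessian H = grad^2 f:
  H = [[-8, 1], [1, -5]]
Verify stationarity: grad f(x*) = H x* + g = (0, 0).
Eigenvalues of H: -8.3028, -4.6972.
Both eigenvalues < 0, so H is negative definite -> x* is a strict local max.

max


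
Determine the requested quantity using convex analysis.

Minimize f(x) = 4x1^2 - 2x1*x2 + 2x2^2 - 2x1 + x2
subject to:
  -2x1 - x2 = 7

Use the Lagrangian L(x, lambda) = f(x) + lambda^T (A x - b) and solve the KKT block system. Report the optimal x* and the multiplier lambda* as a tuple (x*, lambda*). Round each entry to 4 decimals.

Form the Lagrangian:
  L(x, lambda) = (1/2) x^T Q x + c^T x + lambda^T (A x - b)
Stationarity (grad_x L = 0): Q x + c + A^T lambda = 0.
Primal feasibility: A x = b.

This gives the KKT block system:
  [ Q   A^T ] [ x     ]   [-c ]
  [ A    0  ] [ lambda ] = [ b ]

Solving the linear system:
  x*      = (-2.0625, -2.875)
  lambda* = (-6.375)
  f(x*)   = 22.9375

x* = (-2.0625, -2.875), lambda* = (-6.375)


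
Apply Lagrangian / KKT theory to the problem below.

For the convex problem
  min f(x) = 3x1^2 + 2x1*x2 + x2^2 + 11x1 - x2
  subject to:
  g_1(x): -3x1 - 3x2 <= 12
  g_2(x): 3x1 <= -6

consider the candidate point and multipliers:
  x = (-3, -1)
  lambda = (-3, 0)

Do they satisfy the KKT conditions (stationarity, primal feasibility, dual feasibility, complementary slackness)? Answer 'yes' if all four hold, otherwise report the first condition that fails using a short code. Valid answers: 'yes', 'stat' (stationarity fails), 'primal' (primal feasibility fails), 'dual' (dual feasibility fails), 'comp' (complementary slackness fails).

Gradient of f: grad f(x) = Q x + c = (-9, -9)
Constraint values g_i(x) = a_i^T x - b_i:
  g_1((-3, -1)) = 0
  g_2((-3, -1)) = -3
Stationarity residual: grad f(x) + sum_i lambda_i a_i = (0, 0)
  -> stationarity OK
Primal feasibility (all g_i <= 0): OK
Dual feasibility (all lambda_i >= 0): FAILS
Complementary slackness (lambda_i * g_i(x) = 0 for all i): OK

Verdict: the first failing condition is dual_feasibility -> dual.

dual


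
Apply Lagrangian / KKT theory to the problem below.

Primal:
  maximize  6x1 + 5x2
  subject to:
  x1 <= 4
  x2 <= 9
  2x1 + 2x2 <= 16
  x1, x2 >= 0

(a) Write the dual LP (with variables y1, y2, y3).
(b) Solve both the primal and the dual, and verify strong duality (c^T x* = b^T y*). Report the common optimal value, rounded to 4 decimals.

The standard primal-dual pair for 'max c^T x s.t. A x <= b, x >= 0' is:
  Dual:  min b^T y  s.t.  A^T y >= c,  y >= 0.

So the dual LP is:
  minimize  4y1 + 9y2 + 16y3
  subject to:
    y1 + 2y3 >= 6
    y2 + 2y3 >= 5
    y1, y2, y3 >= 0

Solving the primal: x* = (4, 4).
  primal value c^T x* = 44.
Solving the dual: y* = (1, 0, 2.5).
  dual value b^T y* = 44.
Strong duality: c^T x* = b^T y*. Confirmed.

44


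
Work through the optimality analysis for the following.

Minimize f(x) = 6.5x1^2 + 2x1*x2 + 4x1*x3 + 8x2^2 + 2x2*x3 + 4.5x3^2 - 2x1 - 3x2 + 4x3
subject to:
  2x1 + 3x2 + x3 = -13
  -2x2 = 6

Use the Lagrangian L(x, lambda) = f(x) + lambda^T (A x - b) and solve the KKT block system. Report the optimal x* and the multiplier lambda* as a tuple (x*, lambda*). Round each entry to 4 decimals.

Form the Lagrangian:
  L(x, lambda) = (1/2) x^T Q x + c^T x + lambda^T (A x - b)
Stationarity (grad_x L = 0): Q x + c + A^T lambda = 0.
Primal feasibility: A x = b.

This gives the KKT block system:
  [ Q   A^T ] [ x     ]   [-c ]
  [ A    0  ] [ lambda ] = [ b ]

Solving the linear system:
  x*      = (-1.5758, -3, -0.8485)
  lambda* = (15.9394, -4.0152)
  f(x*)   = 120.0303

x* = (-1.5758, -3, -0.8485), lambda* = (15.9394, -4.0152)


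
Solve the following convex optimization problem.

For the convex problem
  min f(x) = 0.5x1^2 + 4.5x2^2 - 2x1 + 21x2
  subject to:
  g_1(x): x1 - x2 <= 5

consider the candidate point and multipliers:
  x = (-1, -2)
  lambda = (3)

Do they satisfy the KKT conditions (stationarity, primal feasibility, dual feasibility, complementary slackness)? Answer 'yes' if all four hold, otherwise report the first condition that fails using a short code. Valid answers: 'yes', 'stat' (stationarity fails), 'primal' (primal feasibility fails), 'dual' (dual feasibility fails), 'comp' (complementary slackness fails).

Gradient of f: grad f(x) = Q x + c = (-3, 3)
Constraint values g_i(x) = a_i^T x - b_i:
  g_1((-1, -2)) = -4
Stationarity residual: grad f(x) + sum_i lambda_i a_i = (0, 0)
  -> stationarity OK
Primal feasibility (all g_i <= 0): OK
Dual feasibility (all lambda_i >= 0): OK
Complementary slackness (lambda_i * g_i(x) = 0 for all i): FAILS

Verdict: the first failing condition is complementary_slackness -> comp.

comp


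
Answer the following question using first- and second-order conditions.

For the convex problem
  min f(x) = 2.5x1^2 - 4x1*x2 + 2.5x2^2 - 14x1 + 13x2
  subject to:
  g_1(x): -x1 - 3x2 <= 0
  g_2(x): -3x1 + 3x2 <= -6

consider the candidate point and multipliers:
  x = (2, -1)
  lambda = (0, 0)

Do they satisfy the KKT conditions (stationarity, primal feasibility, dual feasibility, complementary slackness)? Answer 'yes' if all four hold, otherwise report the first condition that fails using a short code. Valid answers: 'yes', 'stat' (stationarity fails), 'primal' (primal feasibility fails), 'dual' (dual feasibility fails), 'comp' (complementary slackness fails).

Gradient of f: grad f(x) = Q x + c = (0, 0)
Constraint values g_i(x) = a_i^T x - b_i:
  g_1((2, -1)) = 1
  g_2((2, -1)) = -3
Stationarity residual: grad f(x) + sum_i lambda_i a_i = (0, 0)
  -> stationarity OK
Primal feasibility (all g_i <= 0): FAILS
Dual feasibility (all lambda_i >= 0): OK
Complementary slackness (lambda_i * g_i(x) = 0 for all i): OK

Verdict: the first failing condition is primal_feasibility -> primal.

primal


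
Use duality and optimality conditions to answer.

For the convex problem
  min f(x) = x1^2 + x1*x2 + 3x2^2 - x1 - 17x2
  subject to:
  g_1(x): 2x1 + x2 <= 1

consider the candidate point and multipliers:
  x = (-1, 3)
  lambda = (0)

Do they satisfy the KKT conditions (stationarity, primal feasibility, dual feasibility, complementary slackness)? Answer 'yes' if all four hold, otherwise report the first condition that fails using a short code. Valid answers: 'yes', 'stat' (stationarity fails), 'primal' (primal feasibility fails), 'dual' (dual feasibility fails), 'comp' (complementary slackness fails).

Gradient of f: grad f(x) = Q x + c = (0, 0)
Constraint values g_i(x) = a_i^T x - b_i:
  g_1((-1, 3)) = 0
Stationarity residual: grad f(x) + sum_i lambda_i a_i = (0, 0)
  -> stationarity OK
Primal feasibility (all g_i <= 0): OK
Dual feasibility (all lambda_i >= 0): OK
Complementary slackness (lambda_i * g_i(x) = 0 for all i): OK

Verdict: yes, KKT holds.

yes


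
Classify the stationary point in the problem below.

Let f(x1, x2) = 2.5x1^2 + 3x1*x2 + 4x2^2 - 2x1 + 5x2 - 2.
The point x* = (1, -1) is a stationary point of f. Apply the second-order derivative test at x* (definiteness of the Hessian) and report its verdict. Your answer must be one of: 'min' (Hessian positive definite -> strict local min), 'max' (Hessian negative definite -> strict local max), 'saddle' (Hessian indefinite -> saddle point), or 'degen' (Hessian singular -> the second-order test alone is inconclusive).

Compute the Hessian H = grad^2 f:
  H = [[5, 3], [3, 8]]
Verify stationarity: grad f(x*) = H x* + g = (0, 0).
Eigenvalues of H: 3.1459, 9.8541.
Both eigenvalues > 0, so H is positive definite -> x* is a strict local min.

min


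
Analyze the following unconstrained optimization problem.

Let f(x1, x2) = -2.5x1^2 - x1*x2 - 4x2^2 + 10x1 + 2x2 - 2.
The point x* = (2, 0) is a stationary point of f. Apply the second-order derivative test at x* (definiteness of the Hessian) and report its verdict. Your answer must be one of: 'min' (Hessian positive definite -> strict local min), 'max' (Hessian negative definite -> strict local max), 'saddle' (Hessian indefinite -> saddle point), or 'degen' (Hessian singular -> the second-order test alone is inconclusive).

Compute the Hessian H = grad^2 f:
  H = [[-5, -1], [-1, -8]]
Verify stationarity: grad f(x*) = H x* + g = (0, 0).
Eigenvalues of H: -8.3028, -4.6972.
Both eigenvalues < 0, so H is negative definite -> x* is a strict local max.

max


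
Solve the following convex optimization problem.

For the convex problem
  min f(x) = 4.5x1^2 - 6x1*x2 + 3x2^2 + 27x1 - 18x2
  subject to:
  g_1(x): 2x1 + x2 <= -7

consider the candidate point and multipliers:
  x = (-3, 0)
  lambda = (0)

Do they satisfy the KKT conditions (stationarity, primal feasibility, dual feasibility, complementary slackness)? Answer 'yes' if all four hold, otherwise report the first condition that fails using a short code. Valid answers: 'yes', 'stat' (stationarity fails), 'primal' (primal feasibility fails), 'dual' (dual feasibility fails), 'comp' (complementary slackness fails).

Gradient of f: grad f(x) = Q x + c = (0, 0)
Constraint values g_i(x) = a_i^T x - b_i:
  g_1((-3, 0)) = 1
Stationarity residual: grad f(x) + sum_i lambda_i a_i = (0, 0)
  -> stationarity OK
Primal feasibility (all g_i <= 0): FAILS
Dual feasibility (all lambda_i >= 0): OK
Complementary slackness (lambda_i * g_i(x) = 0 for all i): OK

Verdict: the first failing condition is primal_feasibility -> primal.

primal


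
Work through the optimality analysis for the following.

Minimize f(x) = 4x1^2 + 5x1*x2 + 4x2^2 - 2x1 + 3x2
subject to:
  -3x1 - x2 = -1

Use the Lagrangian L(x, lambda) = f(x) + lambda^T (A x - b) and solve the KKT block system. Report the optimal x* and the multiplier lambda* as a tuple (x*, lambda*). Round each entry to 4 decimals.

Form the Lagrangian:
  L(x, lambda) = (1/2) x^T Q x + c^T x + lambda^T (A x - b)
Stationarity (grad_x L = 0): Q x + c + A^T lambda = 0.
Primal feasibility: A x = b.

This gives the KKT block system:
  [ Q   A^T ] [ x     ]   [-c ]
  [ A    0  ] [ lambda ] = [ b ]

Solving the linear system:
  x*      = (0.6, -0.8)
  lambda* = (-0.4)
  f(x*)   = -2

x* = (0.6, -0.8), lambda* = (-0.4)


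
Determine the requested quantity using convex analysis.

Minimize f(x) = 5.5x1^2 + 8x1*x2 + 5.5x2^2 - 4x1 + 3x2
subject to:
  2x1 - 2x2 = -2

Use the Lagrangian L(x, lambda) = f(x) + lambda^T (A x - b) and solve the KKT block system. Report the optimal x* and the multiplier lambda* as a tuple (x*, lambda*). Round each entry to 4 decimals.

Form the Lagrangian:
  L(x, lambda) = (1/2) x^T Q x + c^T x + lambda^T (A x - b)
Stationarity (grad_x L = 0): Q x + c + A^T lambda = 0.
Primal feasibility: A x = b.

This gives the KKT block system:
  [ Q   A^T ] [ x     ]   [-c ]
  [ A    0  ] [ lambda ] = [ b ]

Solving the linear system:
  x*      = (-0.4737, 0.5263)
  lambda* = (2.5)
  f(x*)   = 4.2368

x* = (-0.4737, 0.5263), lambda* = (2.5)


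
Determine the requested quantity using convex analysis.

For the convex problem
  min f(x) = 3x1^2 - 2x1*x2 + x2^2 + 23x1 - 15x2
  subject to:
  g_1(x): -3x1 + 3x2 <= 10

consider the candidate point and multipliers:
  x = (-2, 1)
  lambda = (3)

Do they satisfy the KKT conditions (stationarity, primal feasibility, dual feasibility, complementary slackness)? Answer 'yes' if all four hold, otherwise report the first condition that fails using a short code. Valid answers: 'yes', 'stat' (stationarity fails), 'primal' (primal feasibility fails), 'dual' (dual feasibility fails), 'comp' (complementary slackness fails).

Gradient of f: grad f(x) = Q x + c = (9, -9)
Constraint values g_i(x) = a_i^T x - b_i:
  g_1((-2, 1)) = -1
Stationarity residual: grad f(x) + sum_i lambda_i a_i = (0, 0)
  -> stationarity OK
Primal feasibility (all g_i <= 0): OK
Dual feasibility (all lambda_i >= 0): OK
Complementary slackness (lambda_i * g_i(x) = 0 for all i): FAILS

Verdict: the first failing condition is complementary_slackness -> comp.

comp


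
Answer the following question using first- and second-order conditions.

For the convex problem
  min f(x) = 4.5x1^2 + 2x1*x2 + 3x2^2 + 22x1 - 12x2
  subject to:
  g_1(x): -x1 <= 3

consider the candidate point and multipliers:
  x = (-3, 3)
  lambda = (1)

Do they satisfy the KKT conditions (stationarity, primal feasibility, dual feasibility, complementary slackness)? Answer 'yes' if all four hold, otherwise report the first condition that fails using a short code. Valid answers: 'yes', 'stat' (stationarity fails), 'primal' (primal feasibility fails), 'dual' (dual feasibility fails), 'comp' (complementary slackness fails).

Gradient of f: grad f(x) = Q x + c = (1, 0)
Constraint values g_i(x) = a_i^T x - b_i:
  g_1((-3, 3)) = 0
Stationarity residual: grad f(x) + sum_i lambda_i a_i = (0, 0)
  -> stationarity OK
Primal feasibility (all g_i <= 0): OK
Dual feasibility (all lambda_i >= 0): OK
Complementary slackness (lambda_i * g_i(x) = 0 for all i): OK

Verdict: yes, KKT holds.

yes


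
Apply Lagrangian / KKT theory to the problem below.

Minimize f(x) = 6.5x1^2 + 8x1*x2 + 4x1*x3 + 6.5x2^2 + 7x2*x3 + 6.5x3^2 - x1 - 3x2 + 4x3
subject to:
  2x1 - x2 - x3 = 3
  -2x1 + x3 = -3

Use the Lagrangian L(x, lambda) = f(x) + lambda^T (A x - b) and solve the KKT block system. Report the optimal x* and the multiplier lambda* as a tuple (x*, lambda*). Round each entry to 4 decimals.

Form the Lagrangian:
  L(x, lambda) = (1/2) x^T Q x + c^T x + lambda^T (A x - b)
Stationarity (grad_x L = 0): Q x + c + A^T lambda = 0.
Primal feasibility: A x = b.

This gives the KKT block system:
  [ Q   A^T ] [ x     ]   [-c ]
  [ A    0  ] [ lambda ] = [ b ]

Solving the linear system:
  x*      = (1.0247, 0, -0.9506)
  lambda* = (-1.4568, 2.8025)
  f(x*)   = 3.9753

x* = (1.0247, 0, -0.9506), lambda* = (-1.4568, 2.8025)


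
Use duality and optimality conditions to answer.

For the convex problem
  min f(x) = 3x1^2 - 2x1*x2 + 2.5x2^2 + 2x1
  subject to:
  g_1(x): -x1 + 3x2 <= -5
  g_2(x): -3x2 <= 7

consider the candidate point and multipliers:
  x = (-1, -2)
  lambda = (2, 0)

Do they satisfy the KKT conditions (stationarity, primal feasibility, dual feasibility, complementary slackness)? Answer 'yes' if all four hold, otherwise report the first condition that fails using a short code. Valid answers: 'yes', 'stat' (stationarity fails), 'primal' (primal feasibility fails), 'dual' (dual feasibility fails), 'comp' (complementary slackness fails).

Gradient of f: grad f(x) = Q x + c = (0, -8)
Constraint values g_i(x) = a_i^T x - b_i:
  g_1((-1, -2)) = 0
  g_2((-1, -2)) = -1
Stationarity residual: grad f(x) + sum_i lambda_i a_i = (-2, -2)
  -> stationarity FAILS
Primal feasibility (all g_i <= 0): OK
Dual feasibility (all lambda_i >= 0): OK
Complementary slackness (lambda_i * g_i(x) = 0 for all i): OK

Verdict: the first failing condition is stationarity -> stat.

stat


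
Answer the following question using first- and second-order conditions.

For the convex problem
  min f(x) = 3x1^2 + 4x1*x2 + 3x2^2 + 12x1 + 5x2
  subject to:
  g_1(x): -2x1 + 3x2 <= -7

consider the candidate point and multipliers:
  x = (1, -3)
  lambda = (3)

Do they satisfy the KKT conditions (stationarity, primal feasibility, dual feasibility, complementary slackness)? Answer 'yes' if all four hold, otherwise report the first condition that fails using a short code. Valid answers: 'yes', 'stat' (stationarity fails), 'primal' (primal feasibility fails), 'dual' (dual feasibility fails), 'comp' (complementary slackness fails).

Gradient of f: grad f(x) = Q x + c = (6, -9)
Constraint values g_i(x) = a_i^T x - b_i:
  g_1((1, -3)) = -4
Stationarity residual: grad f(x) + sum_i lambda_i a_i = (0, 0)
  -> stationarity OK
Primal feasibility (all g_i <= 0): OK
Dual feasibility (all lambda_i >= 0): OK
Complementary slackness (lambda_i * g_i(x) = 0 for all i): FAILS

Verdict: the first failing condition is complementary_slackness -> comp.

comp


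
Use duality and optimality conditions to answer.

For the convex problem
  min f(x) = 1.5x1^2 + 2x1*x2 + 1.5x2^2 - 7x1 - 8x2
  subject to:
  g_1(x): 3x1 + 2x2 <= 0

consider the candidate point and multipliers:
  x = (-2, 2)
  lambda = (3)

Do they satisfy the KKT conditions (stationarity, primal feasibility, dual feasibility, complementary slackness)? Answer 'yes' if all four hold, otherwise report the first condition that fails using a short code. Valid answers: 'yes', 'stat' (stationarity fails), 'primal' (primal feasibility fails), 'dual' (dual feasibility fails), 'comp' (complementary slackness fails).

Gradient of f: grad f(x) = Q x + c = (-9, -6)
Constraint values g_i(x) = a_i^T x - b_i:
  g_1((-2, 2)) = -2
Stationarity residual: grad f(x) + sum_i lambda_i a_i = (0, 0)
  -> stationarity OK
Primal feasibility (all g_i <= 0): OK
Dual feasibility (all lambda_i >= 0): OK
Complementary slackness (lambda_i * g_i(x) = 0 for all i): FAILS

Verdict: the first failing condition is complementary_slackness -> comp.

comp


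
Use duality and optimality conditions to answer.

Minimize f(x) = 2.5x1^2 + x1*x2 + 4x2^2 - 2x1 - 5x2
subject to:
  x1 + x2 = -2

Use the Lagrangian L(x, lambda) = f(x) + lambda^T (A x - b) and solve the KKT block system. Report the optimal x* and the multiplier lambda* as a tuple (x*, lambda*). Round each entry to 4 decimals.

Form the Lagrangian:
  L(x, lambda) = (1/2) x^T Q x + c^T x + lambda^T (A x - b)
Stationarity (grad_x L = 0): Q x + c + A^T lambda = 0.
Primal feasibility: A x = b.

This gives the KKT block system:
  [ Q   A^T ] [ x     ]   [-c ]
  [ A    0  ] [ lambda ] = [ b ]

Solving the linear system:
  x*      = (-1.5455, -0.4545)
  lambda* = (10.1818)
  f(x*)   = 12.8636

x* = (-1.5455, -0.4545), lambda* = (10.1818)


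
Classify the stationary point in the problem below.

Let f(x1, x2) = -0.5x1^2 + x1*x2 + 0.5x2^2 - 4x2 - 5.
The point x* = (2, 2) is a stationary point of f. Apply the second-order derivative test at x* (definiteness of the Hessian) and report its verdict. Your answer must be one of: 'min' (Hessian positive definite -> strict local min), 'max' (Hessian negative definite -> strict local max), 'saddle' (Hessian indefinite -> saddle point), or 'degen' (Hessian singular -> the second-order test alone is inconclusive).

Compute the Hessian H = grad^2 f:
  H = [[-1, 1], [1, 1]]
Verify stationarity: grad f(x*) = H x* + g = (0, 0).
Eigenvalues of H: -1.4142, 1.4142.
Eigenvalues have mixed signs, so H is indefinite -> x* is a saddle point.

saddle


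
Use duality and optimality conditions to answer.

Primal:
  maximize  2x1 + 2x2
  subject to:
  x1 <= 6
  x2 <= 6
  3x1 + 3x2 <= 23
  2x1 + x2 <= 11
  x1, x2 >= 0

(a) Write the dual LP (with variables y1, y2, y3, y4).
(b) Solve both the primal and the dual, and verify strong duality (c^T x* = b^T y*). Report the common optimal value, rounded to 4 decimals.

The standard primal-dual pair for 'max c^T x s.t. A x <= b, x >= 0' is:
  Dual:  min b^T y  s.t.  A^T y >= c,  y >= 0.

So the dual LP is:
  minimize  6y1 + 6y2 + 23y3 + 11y4
  subject to:
    y1 + 3y3 + 2y4 >= 2
    y2 + 3y3 + y4 >= 2
    y1, y2, y3, y4 >= 0

Solving the primal: x* = (3.3333, 4.3333).
  primal value c^T x* = 15.3333.
Solving the dual: y* = (0, 0, 0.6667, 0).
  dual value b^T y* = 15.3333.
Strong duality: c^T x* = b^T y*. Confirmed.

15.3333


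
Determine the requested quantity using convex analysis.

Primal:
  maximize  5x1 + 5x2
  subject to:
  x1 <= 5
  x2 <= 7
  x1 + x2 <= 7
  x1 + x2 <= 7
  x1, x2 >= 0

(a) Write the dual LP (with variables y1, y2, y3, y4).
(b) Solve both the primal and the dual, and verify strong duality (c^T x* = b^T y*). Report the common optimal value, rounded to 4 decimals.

The standard primal-dual pair for 'max c^T x s.t. A x <= b, x >= 0' is:
  Dual:  min b^T y  s.t.  A^T y >= c,  y >= 0.

So the dual LP is:
  minimize  5y1 + 7y2 + 7y3 + 7y4
  subject to:
    y1 + y3 + y4 >= 5
    y2 + y3 + y4 >= 5
    y1, y2, y3, y4 >= 0

Solving the primal: x* = (0, 7).
  primal value c^T x* = 35.
Solving the dual: y* = (0, 0, 5, 0).
  dual value b^T y* = 35.
Strong duality: c^T x* = b^T y*. Confirmed.

35


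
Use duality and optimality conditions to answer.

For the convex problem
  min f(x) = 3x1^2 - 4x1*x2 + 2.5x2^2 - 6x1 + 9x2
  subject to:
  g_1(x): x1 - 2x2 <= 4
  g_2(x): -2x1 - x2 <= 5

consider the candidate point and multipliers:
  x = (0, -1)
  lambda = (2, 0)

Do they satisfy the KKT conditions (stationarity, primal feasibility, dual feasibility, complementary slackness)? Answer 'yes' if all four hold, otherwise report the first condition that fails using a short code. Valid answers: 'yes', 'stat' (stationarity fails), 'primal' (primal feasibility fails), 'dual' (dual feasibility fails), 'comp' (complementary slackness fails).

Gradient of f: grad f(x) = Q x + c = (-2, 4)
Constraint values g_i(x) = a_i^T x - b_i:
  g_1((0, -1)) = -2
  g_2((0, -1)) = -4
Stationarity residual: grad f(x) + sum_i lambda_i a_i = (0, 0)
  -> stationarity OK
Primal feasibility (all g_i <= 0): OK
Dual feasibility (all lambda_i >= 0): OK
Complementary slackness (lambda_i * g_i(x) = 0 for all i): FAILS

Verdict: the first failing condition is complementary_slackness -> comp.

comp


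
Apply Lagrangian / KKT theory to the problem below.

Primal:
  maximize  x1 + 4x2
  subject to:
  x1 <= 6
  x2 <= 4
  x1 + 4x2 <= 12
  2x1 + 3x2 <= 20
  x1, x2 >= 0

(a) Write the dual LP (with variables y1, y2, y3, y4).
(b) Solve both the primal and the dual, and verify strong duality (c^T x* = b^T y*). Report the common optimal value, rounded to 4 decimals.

The standard primal-dual pair for 'max c^T x s.t. A x <= b, x >= 0' is:
  Dual:  min b^T y  s.t.  A^T y >= c,  y >= 0.

So the dual LP is:
  minimize  6y1 + 4y2 + 12y3 + 20y4
  subject to:
    y1 + y3 + 2y4 >= 1
    y2 + 4y3 + 3y4 >= 4
    y1, y2, y3, y4 >= 0

Solving the primal: x* = (6, 1.5).
  primal value c^T x* = 12.
Solving the dual: y* = (0, 0, 1, 0).
  dual value b^T y* = 12.
Strong duality: c^T x* = b^T y*. Confirmed.

12


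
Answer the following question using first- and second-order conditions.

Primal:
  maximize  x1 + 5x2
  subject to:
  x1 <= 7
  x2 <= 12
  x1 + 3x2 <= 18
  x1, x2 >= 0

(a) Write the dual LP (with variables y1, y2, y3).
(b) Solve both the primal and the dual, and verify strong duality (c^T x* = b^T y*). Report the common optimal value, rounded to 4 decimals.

The standard primal-dual pair for 'max c^T x s.t. A x <= b, x >= 0' is:
  Dual:  min b^T y  s.t.  A^T y >= c,  y >= 0.

So the dual LP is:
  minimize  7y1 + 12y2 + 18y3
  subject to:
    y1 + y3 >= 1
    y2 + 3y3 >= 5
    y1, y2, y3 >= 0

Solving the primal: x* = (0, 6).
  primal value c^T x* = 30.
Solving the dual: y* = (0, 0, 1.6667).
  dual value b^T y* = 30.
Strong duality: c^T x* = b^T y*. Confirmed.

30


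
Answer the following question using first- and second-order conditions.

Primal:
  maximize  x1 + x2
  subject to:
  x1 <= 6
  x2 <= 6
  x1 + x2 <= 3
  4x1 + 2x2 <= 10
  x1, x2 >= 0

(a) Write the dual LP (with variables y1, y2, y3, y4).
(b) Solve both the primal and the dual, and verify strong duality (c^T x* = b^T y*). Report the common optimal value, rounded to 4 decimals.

The standard primal-dual pair for 'max c^T x s.t. A x <= b, x >= 0' is:
  Dual:  min b^T y  s.t.  A^T y >= c,  y >= 0.

So the dual LP is:
  minimize  6y1 + 6y2 + 3y3 + 10y4
  subject to:
    y1 + y3 + 4y4 >= 1
    y2 + y3 + 2y4 >= 1
    y1, y2, y3, y4 >= 0

Solving the primal: x* = (2, 1).
  primal value c^T x* = 3.
Solving the dual: y* = (0, 0, 1, 0).
  dual value b^T y* = 3.
Strong duality: c^T x* = b^T y*. Confirmed.

3


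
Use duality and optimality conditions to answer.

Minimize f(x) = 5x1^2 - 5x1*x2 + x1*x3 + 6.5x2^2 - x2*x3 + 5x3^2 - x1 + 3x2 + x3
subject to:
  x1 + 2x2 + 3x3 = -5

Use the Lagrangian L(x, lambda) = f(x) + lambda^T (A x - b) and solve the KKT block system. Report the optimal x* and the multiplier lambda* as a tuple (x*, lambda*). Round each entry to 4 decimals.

Form the Lagrangian:
  L(x, lambda) = (1/2) x^T Q x + c^T x + lambda^T (A x - b)
Stationarity (grad_x L = 0): Q x + c + A^T lambda = 0.
Primal feasibility: A x = b.

This gives the KKT block system:
  [ Q   A^T ] [ x     ]   [-c ]
  [ A    0  ] [ lambda ] = [ b ]

Solving the linear system:
  x*      = (-0.5095, -0.8892, -0.9041)
  lambda* = (2.5536)
  f(x*)   = 4.8531

x* = (-0.5095, -0.8892, -0.9041), lambda* = (2.5536)


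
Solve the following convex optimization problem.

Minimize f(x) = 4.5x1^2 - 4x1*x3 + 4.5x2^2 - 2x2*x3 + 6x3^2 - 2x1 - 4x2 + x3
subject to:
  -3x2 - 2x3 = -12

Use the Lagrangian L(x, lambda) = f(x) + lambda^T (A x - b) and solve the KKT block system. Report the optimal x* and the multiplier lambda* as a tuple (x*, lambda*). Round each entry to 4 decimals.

Form the Lagrangian:
  L(x, lambda) = (1/2) x^T Q x + c^T x + lambda^T (A x - b)
Stationarity (grad_x L = 0): Q x + c + A^T lambda = 0.
Primal feasibility: A x = b.

This gives the KKT block system:
  [ Q   A^T ] [ x     ]   [-c ]
  [ A    0  ] [ lambda ] = [ b ]

Solving the linear system:
  x*      = (0.9912, 2.8465, 1.7303)
  lambda* = (6.0526)
  f(x*)   = 30.4967

x* = (0.9912, 2.8465, 1.7303), lambda* = (6.0526)


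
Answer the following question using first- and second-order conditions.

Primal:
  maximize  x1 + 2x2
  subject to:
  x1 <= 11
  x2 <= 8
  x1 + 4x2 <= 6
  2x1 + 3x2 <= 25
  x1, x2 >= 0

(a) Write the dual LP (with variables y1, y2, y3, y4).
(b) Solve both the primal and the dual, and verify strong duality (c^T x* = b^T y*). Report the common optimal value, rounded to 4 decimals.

The standard primal-dual pair for 'max c^T x s.t. A x <= b, x >= 0' is:
  Dual:  min b^T y  s.t.  A^T y >= c,  y >= 0.

So the dual LP is:
  minimize  11y1 + 8y2 + 6y3 + 25y4
  subject to:
    y1 + y3 + 2y4 >= 1
    y2 + 4y3 + 3y4 >= 2
    y1, y2, y3, y4 >= 0

Solving the primal: x* = (6, 0).
  primal value c^T x* = 6.
Solving the dual: y* = (0, 0, 1, 0).
  dual value b^T y* = 6.
Strong duality: c^T x* = b^T y*. Confirmed.

6


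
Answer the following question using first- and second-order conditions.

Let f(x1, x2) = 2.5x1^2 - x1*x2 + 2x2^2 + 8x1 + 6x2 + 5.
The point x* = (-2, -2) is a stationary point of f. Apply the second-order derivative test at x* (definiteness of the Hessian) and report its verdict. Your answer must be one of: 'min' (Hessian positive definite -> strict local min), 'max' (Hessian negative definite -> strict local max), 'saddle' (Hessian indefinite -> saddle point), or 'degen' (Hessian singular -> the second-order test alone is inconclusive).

Compute the Hessian H = grad^2 f:
  H = [[5, -1], [-1, 4]]
Verify stationarity: grad f(x*) = H x* + g = (0, 0).
Eigenvalues of H: 3.382, 5.618.
Both eigenvalues > 0, so H is positive definite -> x* is a strict local min.

min


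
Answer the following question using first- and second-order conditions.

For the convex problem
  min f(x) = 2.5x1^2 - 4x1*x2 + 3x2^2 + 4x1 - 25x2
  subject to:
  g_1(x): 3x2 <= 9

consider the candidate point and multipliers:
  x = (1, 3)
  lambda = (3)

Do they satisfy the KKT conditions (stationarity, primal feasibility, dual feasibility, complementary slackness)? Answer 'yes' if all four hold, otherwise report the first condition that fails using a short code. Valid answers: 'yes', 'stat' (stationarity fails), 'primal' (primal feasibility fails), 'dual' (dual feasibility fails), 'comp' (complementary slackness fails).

Gradient of f: grad f(x) = Q x + c = (-3, -11)
Constraint values g_i(x) = a_i^T x - b_i:
  g_1((1, 3)) = 0
Stationarity residual: grad f(x) + sum_i lambda_i a_i = (-3, -2)
  -> stationarity FAILS
Primal feasibility (all g_i <= 0): OK
Dual feasibility (all lambda_i >= 0): OK
Complementary slackness (lambda_i * g_i(x) = 0 for all i): OK

Verdict: the first failing condition is stationarity -> stat.

stat


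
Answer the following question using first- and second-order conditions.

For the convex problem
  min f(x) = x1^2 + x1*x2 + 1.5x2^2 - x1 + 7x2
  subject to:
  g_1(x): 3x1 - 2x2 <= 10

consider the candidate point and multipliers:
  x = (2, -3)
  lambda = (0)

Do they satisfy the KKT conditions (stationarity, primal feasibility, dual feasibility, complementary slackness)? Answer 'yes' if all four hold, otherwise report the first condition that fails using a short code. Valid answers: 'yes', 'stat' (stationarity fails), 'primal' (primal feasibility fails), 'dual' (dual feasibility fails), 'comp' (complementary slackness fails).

Gradient of f: grad f(x) = Q x + c = (0, 0)
Constraint values g_i(x) = a_i^T x - b_i:
  g_1((2, -3)) = 2
Stationarity residual: grad f(x) + sum_i lambda_i a_i = (0, 0)
  -> stationarity OK
Primal feasibility (all g_i <= 0): FAILS
Dual feasibility (all lambda_i >= 0): OK
Complementary slackness (lambda_i * g_i(x) = 0 for all i): OK

Verdict: the first failing condition is primal_feasibility -> primal.

primal


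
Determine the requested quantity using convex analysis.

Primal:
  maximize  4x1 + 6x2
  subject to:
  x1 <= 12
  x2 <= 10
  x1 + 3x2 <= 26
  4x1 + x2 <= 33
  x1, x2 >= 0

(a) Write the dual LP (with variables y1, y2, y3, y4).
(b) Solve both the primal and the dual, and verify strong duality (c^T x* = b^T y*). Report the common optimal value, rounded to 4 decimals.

The standard primal-dual pair for 'max c^T x s.t. A x <= b, x >= 0' is:
  Dual:  min b^T y  s.t.  A^T y >= c,  y >= 0.

So the dual LP is:
  minimize  12y1 + 10y2 + 26y3 + 33y4
  subject to:
    y1 + y3 + 4y4 >= 4
    y2 + 3y3 + y4 >= 6
    y1, y2, y3, y4 >= 0

Solving the primal: x* = (6.6364, 6.4545).
  primal value c^T x* = 65.2727.
Solving the dual: y* = (0, 0, 1.8182, 0.5455).
  dual value b^T y* = 65.2727.
Strong duality: c^T x* = b^T y*. Confirmed.

65.2727


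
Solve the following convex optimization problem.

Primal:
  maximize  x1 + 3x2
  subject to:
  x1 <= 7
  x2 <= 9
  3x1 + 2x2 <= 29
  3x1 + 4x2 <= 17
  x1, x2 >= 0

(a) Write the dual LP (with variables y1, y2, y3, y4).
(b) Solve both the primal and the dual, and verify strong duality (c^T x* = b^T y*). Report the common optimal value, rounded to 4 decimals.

The standard primal-dual pair for 'max c^T x s.t. A x <= b, x >= 0' is:
  Dual:  min b^T y  s.t.  A^T y >= c,  y >= 0.

So the dual LP is:
  minimize  7y1 + 9y2 + 29y3 + 17y4
  subject to:
    y1 + 3y3 + 3y4 >= 1
    y2 + 2y3 + 4y4 >= 3
    y1, y2, y3, y4 >= 0

Solving the primal: x* = (0, 4.25).
  primal value c^T x* = 12.75.
Solving the dual: y* = (0, 0, 0, 0.75).
  dual value b^T y* = 12.75.
Strong duality: c^T x* = b^T y*. Confirmed.

12.75


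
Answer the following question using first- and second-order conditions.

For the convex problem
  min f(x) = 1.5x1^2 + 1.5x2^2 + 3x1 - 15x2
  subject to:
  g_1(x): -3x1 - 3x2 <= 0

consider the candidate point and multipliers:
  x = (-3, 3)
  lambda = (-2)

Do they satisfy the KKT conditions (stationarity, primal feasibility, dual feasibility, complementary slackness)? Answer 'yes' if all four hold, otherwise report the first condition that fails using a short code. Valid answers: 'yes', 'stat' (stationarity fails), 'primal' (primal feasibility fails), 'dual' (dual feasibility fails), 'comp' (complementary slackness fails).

Gradient of f: grad f(x) = Q x + c = (-6, -6)
Constraint values g_i(x) = a_i^T x - b_i:
  g_1((-3, 3)) = 0
Stationarity residual: grad f(x) + sum_i lambda_i a_i = (0, 0)
  -> stationarity OK
Primal feasibility (all g_i <= 0): OK
Dual feasibility (all lambda_i >= 0): FAILS
Complementary slackness (lambda_i * g_i(x) = 0 for all i): OK

Verdict: the first failing condition is dual_feasibility -> dual.

dual


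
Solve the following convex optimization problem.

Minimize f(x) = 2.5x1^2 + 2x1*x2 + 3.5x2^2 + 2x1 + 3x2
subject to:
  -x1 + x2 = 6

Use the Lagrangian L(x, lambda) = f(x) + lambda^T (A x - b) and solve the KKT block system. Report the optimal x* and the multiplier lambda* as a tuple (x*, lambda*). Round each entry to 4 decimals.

Form the Lagrangian:
  L(x, lambda) = (1/2) x^T Q x + c^T x + lambda^T (A x - b)
Stationarity (grad_x L = 0): Q x + c + A^T lambda = 0.
Primal feasibility: A x = b.

This gives the KKT block system:
  [ Q   A^T ] [ x     ]   [-c ]
  [ A    0  ] [ lambda ] = [ b ]

Solving the linear system:
  x*      = (-3.6875, 2.3125)
  lambda* = (-11.8125)
  f(x*)   = 35.2187

x* = (-3.6875, 2.3125), lambda* = (-11.8125)


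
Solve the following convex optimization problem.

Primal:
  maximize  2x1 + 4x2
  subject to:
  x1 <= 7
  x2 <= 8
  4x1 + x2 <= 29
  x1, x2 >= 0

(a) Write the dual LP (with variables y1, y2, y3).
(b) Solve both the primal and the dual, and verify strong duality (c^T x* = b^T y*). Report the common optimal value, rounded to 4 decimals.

The standard primal-dual pair for 'max c^T x s.t. A x <= b, x >= 0' is:
  Dual:  min b^T y  s.t.  A^T y >= c,  y >= 0.

So the dual LP is:
  minimize  7y1 + 8y2 + 29y3
  subject to:
    y1 + 4y3 >= 2
    y2 + y3 >= 4
    y1, y2, y3 >= 0

Solving the primal: x* = (5.25, 8).
  primal value c^T x* = 42.5.
Solving the dual: y* = (0, 3.5, 0.5).
  dual value b^T y* = 42.5.
Strong duality: c^T x* = b^T y*. Confirmed.

42.5


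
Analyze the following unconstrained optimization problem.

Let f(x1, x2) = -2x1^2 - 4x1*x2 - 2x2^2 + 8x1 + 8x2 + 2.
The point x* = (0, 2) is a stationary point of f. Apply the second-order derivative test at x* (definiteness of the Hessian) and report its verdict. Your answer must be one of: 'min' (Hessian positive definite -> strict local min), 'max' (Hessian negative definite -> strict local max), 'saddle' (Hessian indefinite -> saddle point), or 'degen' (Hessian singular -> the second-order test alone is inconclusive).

Compute the Hessian H = grad^2 f:
  H = [[-4, -4], [-4, -4]]
Verify stationarity: grad f(x*) = H x* + g = (0, 0).
Eigenvalues of H: -8, 0.
H has a zero eigenvalue (singular; negative semidefinite but not definite), so H is neither positive definite, negative definite, nor indefinite. The second-order test alone is inconclusive -> degen.
(Indeed, f is constant along the null direction of H through x*, so x* is not a strict local extremum.)

degen


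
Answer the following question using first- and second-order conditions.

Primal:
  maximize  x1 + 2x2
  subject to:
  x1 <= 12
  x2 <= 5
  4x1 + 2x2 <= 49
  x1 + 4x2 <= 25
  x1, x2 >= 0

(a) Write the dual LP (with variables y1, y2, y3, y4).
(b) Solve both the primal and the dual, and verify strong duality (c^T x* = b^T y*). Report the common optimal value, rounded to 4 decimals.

The standard primal-dual pair for 'max c^T x s.t. A x <= b, x >= 0' is:
  Dual:  min b^T y  s.t.  A^T y >= c,  y >= 0.

So the dual LP is:
  minimize  12y1 + 5y2 + 49y3 + 25y4
  subject to:
    y1 + 4y3 + y4 >= 1
    y2 + 2y3 + 4y4 >= 2
    y1, y2, y3, y4 >= 0

Solving the primal: x* = (10.4286, 3.6429).
  primal value c^T x* = 17.7143.
Solving the dual: y* = (0, 0, 0.1429, 0.4286).
  dual value b^T y* = 17.7143.
Strong duality: c^T x* = b^T y*. Confirmed.

17.7143


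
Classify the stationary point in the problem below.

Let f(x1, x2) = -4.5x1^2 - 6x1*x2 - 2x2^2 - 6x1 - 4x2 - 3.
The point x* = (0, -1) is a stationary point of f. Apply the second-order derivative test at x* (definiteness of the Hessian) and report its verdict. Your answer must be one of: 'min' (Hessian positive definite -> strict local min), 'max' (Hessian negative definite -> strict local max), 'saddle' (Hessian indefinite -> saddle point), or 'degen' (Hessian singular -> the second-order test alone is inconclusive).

Compute the Hessian H = grad^2 f:
  H = [[-9, -6], [-6, -4]]
Verify stationarity: grad f(x*) = H x* + g = (0, 0).
Eigenvalues of H: -13, 0.
H has a zero eigenvalue (singular; negative semidefinite but not definite), so H is neither positive definite, negative definite, nor indefinite. The second-order test alone is inconclusive -> degen.
(Indeed, f is constant along the null direction of H through x*, so x* is not a strict local extremum.)

degen
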